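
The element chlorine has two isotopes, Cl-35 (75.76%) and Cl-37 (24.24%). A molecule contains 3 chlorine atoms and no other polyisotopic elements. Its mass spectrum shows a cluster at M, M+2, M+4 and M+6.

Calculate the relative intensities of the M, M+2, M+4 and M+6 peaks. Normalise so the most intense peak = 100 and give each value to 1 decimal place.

100.0 : 96.0 : 30.7 : 3.3

The 3 Cl atoms are independent, so intensities follow the terms of (0.7576 + 0.2424)^3.
P(M) = 0.7576^3 = 0.434830
P(M+2) = 3 × 0.7576^2 × 0.2424^1 = 0.417382
P(M+4) = 3 × 0.7576^1 × 0.2424^2 = 0.133545
P(M+6) = 0.2424^3 = 0.014243
The M peak is largest (0.434830); scaling to 100 gives 100.0 : 96.0 : 30.7 : 3.3.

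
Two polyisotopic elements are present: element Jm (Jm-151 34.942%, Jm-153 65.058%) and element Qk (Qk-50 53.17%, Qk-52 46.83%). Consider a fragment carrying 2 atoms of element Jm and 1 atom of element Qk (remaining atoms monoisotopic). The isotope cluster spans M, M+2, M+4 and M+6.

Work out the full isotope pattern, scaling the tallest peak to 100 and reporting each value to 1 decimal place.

14.8 : 68.3 : 100.0 : 45.3

Element Jm pattern (n=2): 0.12209434 : 0.45465133 : 0.42325434
Element Qk pattern (n=1): 0.5317 : 0.4683
Convolve the two distributions (both contribute in 2-u steps):
  M: 0.12209434×0.5317 = 0.064918
  M+2: 0.12209434×0.4683 + 0.45465133×0.5317 = 0.298915
  M+4: 0.45465133×0.4683 + 0.42325434×0.5317 = 0.437958
  M+6: 0.42325434×0.4683 = 0.198210
Scale to base peak (0.437958) = 100: 14.8 : 68.3 : 100.0 : 45.3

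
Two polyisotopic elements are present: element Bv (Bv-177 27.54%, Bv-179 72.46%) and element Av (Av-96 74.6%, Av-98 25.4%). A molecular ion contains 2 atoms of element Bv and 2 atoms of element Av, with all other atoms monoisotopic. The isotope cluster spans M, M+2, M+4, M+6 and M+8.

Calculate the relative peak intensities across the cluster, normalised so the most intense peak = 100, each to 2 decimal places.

9.41 : 55.95 : 100.00 : 50.12 : 7.56

Element Bv pattern (n=2): 0.07584516 : 0.39910968 : 0.52504516
Element Av pattern (n=2): 0.556516 : 0.378968 : 0.064516
Convolve the two distributions (both contribute in 2-u steps):
  M: 0.07584516×0.556516 = 0.042209
  M+2: 0.07584516×0.378968 + 0.39910968×0.556516 = 0.250854
  M+4: 0.07584516×0.064516 + 0.39910968×0.378968 + 0.52504516×0.556516 = 0.448339
  M+6: 0.39910968×0.064516 + 0.52504516×0.378968 = 0.224724
  M+8: 0.52504516×0.064516 = 0.033874
Scale to base peak (0.448339) = 100: 9.41 : 55.95 : 100.00 : 50.12 : 7.56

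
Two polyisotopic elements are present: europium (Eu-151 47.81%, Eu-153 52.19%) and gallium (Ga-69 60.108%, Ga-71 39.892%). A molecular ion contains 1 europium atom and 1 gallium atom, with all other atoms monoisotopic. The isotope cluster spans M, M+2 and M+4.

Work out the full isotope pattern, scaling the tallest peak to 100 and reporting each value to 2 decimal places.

Europium pattern (n=1): 0.4781 : 0.5219
Gallium pattern (n=1): 0.60108 : 0.39892
Convolve the two distributions (both contribute in 2-u steps):
  M: 0.4781×0.60108 = 0.287376
  M+2: 0.4781×0.39892 + 0.5219×0.60108 = 0.504427
  M+4: 0.5219×0.39892 = 0.208196
Scale to base peak (0.504427) = 100: 56.97 : 100.00 : 41.27

56.97 : 100.00 : 41.27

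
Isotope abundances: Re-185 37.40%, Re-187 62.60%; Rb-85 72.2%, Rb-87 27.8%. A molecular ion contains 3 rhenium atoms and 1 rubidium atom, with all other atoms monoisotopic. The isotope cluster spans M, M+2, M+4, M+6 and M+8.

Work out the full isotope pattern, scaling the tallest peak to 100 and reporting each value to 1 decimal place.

9.7 : 52.3 : 100.0 : 76.7 : 17.5

Rhenium pattern (n=3): 0.05231362 : 0.26268713 : 0.43968487 : 0.24531438
Rubidium pattern (n=1): 0.7220 : 0.2780
Convolve the two distributions (both contribute in 2-u steps):
  M: 0.05231362×0.7220 = 0.037770
  M+2: 0.05231362×0.2780 + 0.26268713×0.7220 = 0.204203
  M+4: 0.26268713×0.2780 + 0.43968487×0.7220 = 0.390479
  M+6: 0.43968487×0.2780 + 0.24531438×0.7220 = 0.299349
  M+8: 0.24531438×0.2780 = 0.068197
Scale to base peak (0.390479) = 100: 9.7 : 52.3 : 100.0 : 76.7 : 17.5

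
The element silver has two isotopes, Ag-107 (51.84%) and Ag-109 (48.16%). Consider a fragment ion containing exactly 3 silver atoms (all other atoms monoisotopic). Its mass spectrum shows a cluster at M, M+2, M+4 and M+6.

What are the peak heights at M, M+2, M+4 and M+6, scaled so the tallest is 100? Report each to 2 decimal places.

Each Ag atom is independently Ag-107 (p = 0.5184) or Ag-109 (q = 0.4816); the cluster is the binomial expansion (p + q)^3.
P(M) = 0.5184^3 = 0.139314
P(M+2) = 3 × 0.5184^2 × 0.4816^1 = 0.388273
P(M+4) = 3 × 0.5184^1 × 0.4816^2 = 0.360711
P(M+6) = 0.4816^3 = 0.111702
The M+2 peak is largest (0.388273); scaling to 100 gives 35.88 : 100.00 : 92.90 : 28.77.

35.88 : 100.00 : 92.90 : 28.77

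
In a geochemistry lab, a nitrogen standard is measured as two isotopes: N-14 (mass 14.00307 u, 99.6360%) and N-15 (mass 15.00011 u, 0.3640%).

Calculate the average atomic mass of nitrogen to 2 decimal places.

14.01 u

Average mass = Σ (abundance × isotope mass) = 0.996360 × 14.00307 + 0.003640 × 15.00011
= 13.952099 + 0.054600 = 14.006699 u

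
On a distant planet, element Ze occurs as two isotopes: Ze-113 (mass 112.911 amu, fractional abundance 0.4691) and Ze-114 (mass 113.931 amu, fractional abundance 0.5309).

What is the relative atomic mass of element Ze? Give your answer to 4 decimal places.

113.4525 amu

Average mass = Σ (abundance × isotope mass) = 0.4691 × 112.911 + 0.5309 × 113.931
= 52.96655 + 60.48597 = 113.45252 amu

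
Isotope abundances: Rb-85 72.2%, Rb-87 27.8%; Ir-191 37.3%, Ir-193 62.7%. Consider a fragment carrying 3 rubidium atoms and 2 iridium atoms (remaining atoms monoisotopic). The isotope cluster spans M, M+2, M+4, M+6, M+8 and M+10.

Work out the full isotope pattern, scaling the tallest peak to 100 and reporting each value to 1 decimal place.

Rubidium pattern (n=3): 0.37636705 : 0.43475086 : 0.16739714 : 0.02148495
Iridium pattern (n=2): 0.139129 : 0.467742 : 0.393129
Convolve the two distributions (both contribute in 2-u steps):
  M: 0.37636705×0.139129 = 0.052364
  M+2: 0.37636705×0.467742 + 0.43475086×0.139129 = 0.236529
  M+4: 0.37636705×0.393129 + 0.43475086×0.467742 + 0.16739714×0.139129 = 0.374602
  M+6: 0.43475086×0.393129 + 0.16739714×0.467742 + 0.02148495×0.139129 = 0.252201
  M+8: 0.16739714×0.393129 + 0.02148495×0.467742 = 0.075858
  M+10: 0.02148495×0.393129 = 0.008446
Scale to base peak (0.374602) = 100: 14.0 : 63.1 : 100.0 : 67.3 : 20.3 : 2.3

14.0 : 63.1 : 100.0 : 67.3 : 20.3 : 2.3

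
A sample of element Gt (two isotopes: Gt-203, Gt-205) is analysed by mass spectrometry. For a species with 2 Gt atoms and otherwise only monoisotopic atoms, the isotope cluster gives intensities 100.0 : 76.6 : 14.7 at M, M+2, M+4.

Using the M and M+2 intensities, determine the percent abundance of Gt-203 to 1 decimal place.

72.3%

If p is the fraction of Gt that is Gt-203, then I(M+2)/I(M) = [C(2,1)·p^1·(1−p)] / p^2 = 2·(1−p)/p = 76.6/100.0 = 0.7660
(1−p)/p = 0.7660/2 = 0.3830  ⇒  p = 1/(1 + 0.3830) = 0.7231
Gt-203: 72.3%, Gt-205: 27.7%.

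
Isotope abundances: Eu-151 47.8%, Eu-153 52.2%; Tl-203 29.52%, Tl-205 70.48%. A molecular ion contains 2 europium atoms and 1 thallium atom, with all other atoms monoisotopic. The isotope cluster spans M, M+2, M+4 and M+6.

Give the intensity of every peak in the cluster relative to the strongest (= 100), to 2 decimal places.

15.61 : 71.35 : 100.00 : 44.44

Europium pattern (n=2): 0.228484 : 0.499032 : 0.272484
Thallium pattern (n=1): 0.2952 : 0.7048
Convolve the two distributions (both contribute in 2-u steps):
  M: 0.228484×0.2952 = 0.067448
  M+2: 0.228484×0.7048 + 0.499032×0.2952 = 0.308350
  M+4: 0.499032×0.7048 + 0.272484×0.2952 = 0.432155
  M+6: 0.272484×0.7048 = 0.192047
Scale to base peak (0.432155) = 100: 15.61 : 71.35 : 100.00 : 44.44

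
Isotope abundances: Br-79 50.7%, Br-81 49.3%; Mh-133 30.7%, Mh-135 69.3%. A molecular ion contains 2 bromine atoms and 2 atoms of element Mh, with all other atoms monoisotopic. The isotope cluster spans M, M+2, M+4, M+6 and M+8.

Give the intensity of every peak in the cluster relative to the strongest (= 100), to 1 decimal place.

6.7 : 43.6 : 100.0 : 95.7 : 32.5

Bromine pattern (n=2): 0.257049 : 0.499902 : 0.243049
Element Mh pattern (n=2): 0.094249 : 0.425502 : 0.480249
Convolve the two distributions (both contribute in 2-u steps):
  M: 0.257049×0.094249 = 0.024227
  M+2: 0.257049×0.425502 + 0.499902×0.094249 = 0.156490
  M+4: 0.257049×0.480249 + 0.499902×0.425502 + 0.243049×0.094249 = 0.359064
  M+6: 0.499902×0.480249 + 0.243049×0.425502 = 0.343495
  M+8: 0.243049×0.480249 = 0.116724
Scale to base peak (0.359064) = 100: 6.7 : 43.6 : 100.0 : 95.7 : 32.5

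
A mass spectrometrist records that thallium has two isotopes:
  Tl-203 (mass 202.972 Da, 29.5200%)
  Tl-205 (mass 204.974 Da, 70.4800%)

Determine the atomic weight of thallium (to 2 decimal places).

Weight each isotope mass by its fractional abundance: 0.295200 × 202.972 + 0.704800 × 204.974
= 59.9173 + 144.4657 = 204.3830 Da

204.38 Da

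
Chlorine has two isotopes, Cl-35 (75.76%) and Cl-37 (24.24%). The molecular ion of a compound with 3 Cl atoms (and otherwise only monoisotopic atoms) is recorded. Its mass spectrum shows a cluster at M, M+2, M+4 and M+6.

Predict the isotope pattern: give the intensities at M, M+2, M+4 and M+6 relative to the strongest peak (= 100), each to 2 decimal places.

Expanding (0.7576 + 0.2424)^3:
P(M) = 0.7576^3 = 0.434830
P(M+2) = 3 × 0.7576^2 × 0.2424^1 = 0.417382
P(M+4) = 3 × 0.7576^1 × 0.2424^2 = 0.133545
P(M+6) = 0.2424^3 = 0.014243
The M peak is largest (0.434830); scaling to 100 gives 100.00 : 95.99 : 30.71 : 3.28.

100.00 : 95.99 : 30.71 : 3.28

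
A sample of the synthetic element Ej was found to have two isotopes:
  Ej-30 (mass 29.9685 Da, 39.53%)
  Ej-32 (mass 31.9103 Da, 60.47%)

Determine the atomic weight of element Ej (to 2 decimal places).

31.14 Da

Average mass = Σ (abundance × isotope mass) = 0.3953 × 29.9685 + 0.6047 × 31.9103
= 11.84655 + 19.29616 = 31.14271 Da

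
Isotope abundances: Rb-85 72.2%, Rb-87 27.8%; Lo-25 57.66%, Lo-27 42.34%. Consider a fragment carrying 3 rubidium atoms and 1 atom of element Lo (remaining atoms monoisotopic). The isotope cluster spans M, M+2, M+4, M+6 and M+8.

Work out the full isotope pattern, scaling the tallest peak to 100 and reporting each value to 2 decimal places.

Rubidium pattern (n=3): 0.37636705 : 0.43475086 : 0.16739714 : 0.02148495
Element Lo pattern (n=1): 0.5766 : 0.4234
Convolve the two distributions (both contribute in 2-u steps):
  M: 0.37636705×0.5766 = 0.217013
  M+2: 0.37636705×0.4234 + 0.43475086×0.5766 = 0.410031
  M+4: 0.43475086×0.4234 + 0.16739714×0.5766 = 0.280595
  M+6: 0.16739714×0.4234 + 0.02148495×0.5766 = 0.083264
  M+8: 0.02148495×0.4234 = 0.009097
Scale to base peak (0.410031) = 100: 52.93 : 100.00 : 68.43 : 20.31 : 2.22

52.93 : 100.00 : 68.43 : 20.31 : 2.22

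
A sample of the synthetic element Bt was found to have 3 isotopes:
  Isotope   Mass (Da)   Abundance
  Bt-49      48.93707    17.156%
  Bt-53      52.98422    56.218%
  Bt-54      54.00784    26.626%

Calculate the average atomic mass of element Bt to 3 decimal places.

52.562 Da

Ar = Σ fᵢ·mᵢ = 0.17156 × 48.93707 + 0.56218 × 52.98422 + 0.26626 × 54.00784
= 8.395644 + 29.786669 + 14.380127 = 52.562440 Da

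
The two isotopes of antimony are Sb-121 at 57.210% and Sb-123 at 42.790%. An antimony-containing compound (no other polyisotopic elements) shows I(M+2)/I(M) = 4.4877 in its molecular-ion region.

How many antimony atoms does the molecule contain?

6

For n independent Sb atoms, I(M+2)/I(M) = n · (abundance Sb-123) / (abundance Sb-121) = n · 0.42790/0.57210.
n = 4.4877 × 0.57210/0.42790 = 6.00 ≈ 6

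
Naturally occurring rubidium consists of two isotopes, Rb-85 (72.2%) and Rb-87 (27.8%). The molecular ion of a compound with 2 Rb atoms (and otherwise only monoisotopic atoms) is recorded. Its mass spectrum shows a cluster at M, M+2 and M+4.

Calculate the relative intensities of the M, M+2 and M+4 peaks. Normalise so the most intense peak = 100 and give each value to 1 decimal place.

Each Rb atom is independently Rb-85 (p = 0.722) or Rb-87 (q = 0.278); the cluster is the binomial expansion (p + q)^2.
P(M) = 0.722^2 = 0.521284
P(M+2) = 2 × 0.722^1 × 0.278^1 = 0.401432
P(M+4) = 0.278^2 = 0.077284
The M peak is largest (0.521284); scaling to 100 gives 100.0 : 77.0 : 14.8.

100.0 : 77.0 : 14.8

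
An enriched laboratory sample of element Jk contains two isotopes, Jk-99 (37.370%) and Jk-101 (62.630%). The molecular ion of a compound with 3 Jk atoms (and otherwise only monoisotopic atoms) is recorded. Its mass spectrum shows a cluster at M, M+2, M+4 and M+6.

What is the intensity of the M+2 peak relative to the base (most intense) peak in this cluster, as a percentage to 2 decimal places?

Term probabilities: M 0.0522, M+2 0.2624, M+4 0.4398, M+6 0.2457. Base peak = M+4.
P(M+4) = C(3,2) × 0.37370^1 × 0.62630^2 = 3 × 0.3737 × 0.39225169 = 0.439753 (base)
P(M+2) = C(3,1) × 0.37370^2 × 0.62630^1 = 3 × 0.13965169 × 0.6263 = 0.262392
Relative intensity = 0.262392 / 0.439753 × 100 = 59.67

59.67%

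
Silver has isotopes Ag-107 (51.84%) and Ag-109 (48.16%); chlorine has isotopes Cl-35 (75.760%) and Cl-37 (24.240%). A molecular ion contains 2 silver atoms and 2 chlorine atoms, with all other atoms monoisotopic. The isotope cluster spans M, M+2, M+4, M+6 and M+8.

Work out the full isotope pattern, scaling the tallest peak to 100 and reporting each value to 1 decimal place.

Silver pattern (n=2): 0.26873856 : 0.49932288 : 0.23193856
Chlorine pattern (n=2): 0.57395776 : 0.36728448 : 0.05875776
Convolve the two distributions (both contribute in 2-u steps):
  M: 0.26873856×0.57395776 = 0.154245
  M+2: 0.26873856×0.36728448 + 0.49932288×0.57395776 = 0.385294
  M+4: 0.26873856×0.05875776 + 0.49932288×0.36728448 + 0.23193856×0.57395776 = 0.332307
  M+6: 0.49932288×0.05875776 + 0.23193856×0.36728448 = 0.114527
  M+8: 0.23193856×0.05875776 = 0.013628
Scale to base peak (0.385294) = 100: 40.0 : 100.0 : 86.2 : 29.7 : 3.5

40.0 : 100.0 : 86.2 : 29.7 : 3.5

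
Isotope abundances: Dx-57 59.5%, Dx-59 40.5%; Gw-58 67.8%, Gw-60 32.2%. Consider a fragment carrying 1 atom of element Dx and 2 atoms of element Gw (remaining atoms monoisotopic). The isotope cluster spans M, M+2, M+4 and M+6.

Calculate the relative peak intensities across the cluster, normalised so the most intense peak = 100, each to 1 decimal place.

Element Dx pattern (n=1): 0.5950 : 0.4050
Element Gw pattern (n=2): 0.459684 : 0.436632 : 0.103684
Convolve the two distributions (both contribute in 2-u steps):
  M: 0.5950×0.459684 = 0.273512
  M+2: 0.5950×0.436632 + 0.4050×0.459684 = 0.445968
  M+4: 0.5950×0.103684 + 0.4050×0.436632 = 0.238528
  M+6: 0.4050×0.103684 = 0.041992
Scale to base peak (0.445968) = 100: 61.3 : 100.0 : 53.5 : 9.4

61.3 : 100.0 : 53.5 : 9.4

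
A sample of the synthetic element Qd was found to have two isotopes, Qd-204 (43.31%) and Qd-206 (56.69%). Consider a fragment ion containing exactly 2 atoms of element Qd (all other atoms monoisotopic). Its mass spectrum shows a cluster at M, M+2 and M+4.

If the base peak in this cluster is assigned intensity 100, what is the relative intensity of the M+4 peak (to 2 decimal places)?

65.45

Term probabilities: M 0.1876, M+2 0.4910, M+4 0.3214. Base peak = M+2.
P(M+2) = C(2,1) × 0.4331^1 × 0.5669^1 = 2 × 0.4331 × 0.5669 = 0.491049 (base)
P(M+4) = C(2,2) × 0.4331^0 × 0.5669^2 = 1 × 1.0000 × 0.32137561 = 0.321376
Relative intensity = 0.321376 / 0.491049 × 100 = 65.45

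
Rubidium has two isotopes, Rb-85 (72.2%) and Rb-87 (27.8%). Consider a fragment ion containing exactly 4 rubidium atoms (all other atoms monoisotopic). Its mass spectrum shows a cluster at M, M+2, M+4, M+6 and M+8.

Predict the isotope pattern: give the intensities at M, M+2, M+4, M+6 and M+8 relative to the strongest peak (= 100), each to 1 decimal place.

64.9 : 100.0 : 57.8 : 14.8 : 1.4

The 4 Rb atoms are independent, so intensities follow the terms of (0.722 + 0.278)^4.
P(M) = 0.722^4 = 0.271737
P(M+2) = 4 × 0.722^3 × 0.278^1 = 0.418520
P(M+4) = 6 × 0.722^2 × 0.278^2 = 0.241721
P(M+6) = 4 × 0.722^1 × 0.278^3 = 0.062049
P(M+8) = 0.278^4 = 0.005973
The M+2 peak is largest (0.418520); scaling to 100 gives 64.9 : 100.0 : 57.8 : 14.8 : 1.4.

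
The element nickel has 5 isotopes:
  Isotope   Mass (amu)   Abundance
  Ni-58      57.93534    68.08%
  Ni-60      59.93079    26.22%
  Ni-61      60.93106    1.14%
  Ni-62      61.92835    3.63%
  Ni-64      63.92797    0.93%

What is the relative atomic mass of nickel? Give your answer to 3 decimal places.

58.693 amu

Ar = Σ fᵢ·mᵢ = 0.6808 × 57.93534 + 0.2622 × 59.93079 + 0.0114 × 60.93106 + 0.0363 × 61.92835 + 0.0093 × 63.92797
= 39.442379 + 15.713853 + 0.694614 + 2.247999 + 0.594530 = 58.693375 amu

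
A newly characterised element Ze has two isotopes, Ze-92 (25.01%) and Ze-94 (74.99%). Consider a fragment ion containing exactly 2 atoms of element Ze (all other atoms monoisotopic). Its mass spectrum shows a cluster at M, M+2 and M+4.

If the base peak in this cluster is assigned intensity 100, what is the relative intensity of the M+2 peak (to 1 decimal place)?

(0.2501 + 0.7499)^2 gives M 0.0626, M+2 0.3751, M+4 0.5624; the largest is M+4.
P(M+4) = C(2,2) × 0.2501^0 × 0.7499^2 = 1 × 1.0000 × 0.56235001 = 0.562350 (base)
P(M+2) = C(2,1) × 0.2501^1 × 0.7499^1 = 2 × 0.2501 × 0.7499 = 0.375100
Relative intensity = 0.375100 / 0.562350 × 100 = 66.7

66.7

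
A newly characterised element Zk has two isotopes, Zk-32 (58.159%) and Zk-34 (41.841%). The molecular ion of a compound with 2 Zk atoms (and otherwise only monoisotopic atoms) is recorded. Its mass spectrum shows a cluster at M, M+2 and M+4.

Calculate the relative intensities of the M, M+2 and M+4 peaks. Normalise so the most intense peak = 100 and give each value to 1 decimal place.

69.5 : 100.0 : 36.0

Each Zk atom is independently Zk-32 (p = 0.58159) or Zk-34 (q = 0.41841); the cluster is the binomial expansion (p + q)^2.
P(M) = 0.58159^2 = 0.338247
P(M+2) = 2 × 0.58159^1 × 0.41841^1 = 0.486686
P(M+4) = 0.41841^2 = 0.175067
The M+2 peak is largest (0.486686); scaling to 100 gives 69.5 : 100.0 : 36.0.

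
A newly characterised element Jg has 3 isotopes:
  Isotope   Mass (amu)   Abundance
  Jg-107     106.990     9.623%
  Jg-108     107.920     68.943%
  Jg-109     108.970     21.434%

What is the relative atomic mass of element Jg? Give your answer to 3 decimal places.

The abundance-weighted mean is 0.09623 × 106.990 + 0.68943 × 107.920 + 0.21434 × 108.970
= 10.2956 + 74.4033 + 23.3566 = 108.0555 amu

108.056 amu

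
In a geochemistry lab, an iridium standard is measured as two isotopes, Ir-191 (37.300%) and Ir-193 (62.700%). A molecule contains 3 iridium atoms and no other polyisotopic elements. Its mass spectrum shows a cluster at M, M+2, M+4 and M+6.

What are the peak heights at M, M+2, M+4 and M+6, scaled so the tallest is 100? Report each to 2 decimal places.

11.80 : 59.49 : 100.00 : 56.03

Expanding (0.37300 + 0.62700)^3:
P(M) = 0.37300^3 = 0.051895
P(M+2) = 3 × 0.37300^2 × 0.62700^1 = 0.261702
P(M+4) = 3 × 0.37300^1 × 0.62700^2 = 0.439911
P(M+6) = 0.62700^3 = 0.246492
The M+4 peak is largest (0.439911); scaling to 100 gives 11.80 : 59.49 : 100.00 : 56.03.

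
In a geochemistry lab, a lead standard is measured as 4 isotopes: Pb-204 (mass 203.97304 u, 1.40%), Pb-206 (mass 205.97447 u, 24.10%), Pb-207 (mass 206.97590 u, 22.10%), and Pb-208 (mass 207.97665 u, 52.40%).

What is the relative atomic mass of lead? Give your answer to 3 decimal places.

207.217 u

Weight each isotope mass by its fractional abundance: 0.0140 × 203.97304 + 0.2410 × 205.97447 + 0.2210 × 206.97590 + 0.5240 × 207.97665
= 2.855623 + 49.639847 + 45.741674 + 108.979765 = 207.216909 u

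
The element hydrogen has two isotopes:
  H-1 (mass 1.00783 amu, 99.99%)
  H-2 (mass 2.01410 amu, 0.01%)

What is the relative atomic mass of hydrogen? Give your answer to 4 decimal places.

1.0079 amu

Ar = Σ fᵢ·mᵢ = 0.9999 × 1.00783 + 0.0001 × 2.01410
= 1.007729 + 0.000201 = 1.007930 amu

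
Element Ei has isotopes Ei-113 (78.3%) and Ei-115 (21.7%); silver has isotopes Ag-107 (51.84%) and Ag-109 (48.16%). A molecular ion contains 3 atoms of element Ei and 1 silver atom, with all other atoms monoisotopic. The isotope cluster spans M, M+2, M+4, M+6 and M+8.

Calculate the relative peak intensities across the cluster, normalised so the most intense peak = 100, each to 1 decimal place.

56.8 : 100.0 : 57.0 : 13.4 : 1.1

Element Ei pattern (n=3): 0.48004869 : 0.39912094 : 0.11061206 : 0.01021831
Silver pattern (n=1): 0.5184 : 0.4816
Convolve the two distributions (both contribute in 2-u steps):
  M: 0.48004869×0.5184 = 0.248857
  M+2: 0.48004869×0.4816 + 0.39912094×0.5184 = 0.438096
  M+4: 0.39912094×0.4816 + 0.11061206×0.5184 = 0.249558
  M+6: 0.11061206×0.4816 + 0.01021831×0.5184 = 0.058568
  M+8: 0.01021831×0.4816 = 0.004921
Scale to base peak (0.438096) = 100: 56.8 : 100.0 : 57.0 : 13.4 : 1.1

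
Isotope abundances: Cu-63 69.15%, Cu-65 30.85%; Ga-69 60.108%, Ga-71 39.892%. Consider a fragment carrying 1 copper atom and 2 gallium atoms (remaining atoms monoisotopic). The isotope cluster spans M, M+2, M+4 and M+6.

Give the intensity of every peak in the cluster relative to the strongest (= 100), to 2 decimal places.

56.39 : 100.00 : 58.23 : 11.08

Copper pattern (n=1): 0.6915 : 0.3085
Gallium pattern (n=2): 0.36129717 : 0.47956567 : 0.15913717
Convolve the two distributions (both contribute in 2-u steps):
  M: 0.6915×0.36129717 = 0.249837
  M+2: 0.6915×0.47956567 + 0.3085×0.36129717 = 0.443080
  M+4: 0.6915×0.15913717 + 0.3085×0.47956567 = 0.257989
  M+6: 0.3085×0.15913717 = 0.049094
Scale to base peak (0.443080) = 100: 56.39 : 100.00 : 58.23 : 11.08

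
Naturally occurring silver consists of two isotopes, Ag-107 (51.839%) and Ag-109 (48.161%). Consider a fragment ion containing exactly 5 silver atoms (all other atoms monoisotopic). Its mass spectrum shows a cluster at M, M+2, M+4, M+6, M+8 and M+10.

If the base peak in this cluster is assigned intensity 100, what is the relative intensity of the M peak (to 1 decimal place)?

11.6

Term probabilities: M 0.0374, M+2 0.1739, M+4 0.3231, M+6 0.3002, M+8 0.1394, M+10 0.0259. Base peak = M+4.
P(M+4) = C(5,2) × 0.51839^3 × 0.48161^2 = 10 × 0.13930601 × 0.23194819 = 0.323118 (base)
P(M) = C(5,0) × 0.51839^5 × 0.48161^0 = 1 × 0.03743545 × 1.0000 = 0.037435
Relative intensity = 0.037435 / 0.323118 × 100 = 11.6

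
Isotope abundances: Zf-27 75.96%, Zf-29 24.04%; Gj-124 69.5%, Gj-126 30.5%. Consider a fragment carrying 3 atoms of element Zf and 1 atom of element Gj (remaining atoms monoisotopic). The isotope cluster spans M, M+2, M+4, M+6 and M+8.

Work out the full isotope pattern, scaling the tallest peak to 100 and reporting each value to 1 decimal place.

Element Zf pattern (n=3): 0.43828324 : 0.41612675 : 0.13169677 : 0.01389324
Element Gj pattern (n=1): 0.6950 : 0.3050
Convolve the two distributions (both contribute in 2-u steps):
  M: 0.43828324×0.6950 = 0.304607
  M+2: 0.43828324×0.3050 + 0.41612675×0.6950 = 0.422884
  M+4: 0.41612675×0.3050 + 0.13169677×0.6950 = 0.218448
  M+6: 0.13169677×0.3050 + 0.01389324×0.6950 = 0.049823
  M+8: 0.01389324×0.3050 = 0.004237
Scale to base peak (0.422884) = 100: 72.0 : 100.0 : 51.7 : 11.8 : 1.0

72.0 : 100.0 : 51.7 : 11.8 : 1.0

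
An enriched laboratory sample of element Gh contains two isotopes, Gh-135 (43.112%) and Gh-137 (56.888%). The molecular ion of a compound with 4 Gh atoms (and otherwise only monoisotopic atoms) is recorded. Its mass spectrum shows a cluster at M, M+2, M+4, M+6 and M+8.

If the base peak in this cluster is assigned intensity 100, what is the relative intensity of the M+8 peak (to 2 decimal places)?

Binomial terms of (0.43112 + 0.56888)^4: M 0.0345, M+2 0.1823, M+4 0.3609, M+6 0.3175, M+8 0.1047 → M+4 is the base peak.
P(M+4) = C(4,2) × 0.43112^2 × 0.56888^2 = 6 × 0.18586445 × 0.32362445 = 0.360902 (base)
P(M+8) = C(4,4) × 0.43112^0 × 0.56888^4 = 1 × 1.0000 × 0.10473279 = 0.104733
Relative intensity = 0.104733 / 0.360902 × 100 = 29.02

29.02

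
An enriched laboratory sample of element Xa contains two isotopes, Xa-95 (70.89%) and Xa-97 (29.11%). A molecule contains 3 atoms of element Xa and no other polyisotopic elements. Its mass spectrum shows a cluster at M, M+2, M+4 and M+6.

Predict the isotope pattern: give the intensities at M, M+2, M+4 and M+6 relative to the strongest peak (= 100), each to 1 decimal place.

81.2 : 100.0 : 41.1 : 5.6

The 3 Xa atoms are independent, so intensities follow the terms of (0.7089 + 0.2911)^3.
P(M) = 0.7089^3 = 0.356250
P(M+2) = 3 × 0.7089^2 × 0.2911^1 = 0.438867
P(M+4) = 3 × 0.7089^1 × 0.2911^2 = 0.180215
P(M+6) = 0.2911^3 = 0.024668
The M+2 peak is largest (0.438867); scaling to 100 gives 81.2 : 100.0 : 41.1 : 5.6.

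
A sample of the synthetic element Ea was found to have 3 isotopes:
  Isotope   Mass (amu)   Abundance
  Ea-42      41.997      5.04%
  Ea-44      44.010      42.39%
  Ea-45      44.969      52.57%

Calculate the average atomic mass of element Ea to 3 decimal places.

Average mass = Σ (abundance × isotope mass) = 0.0504 × 41.997 + 0.4239 × 44.010 + 0.5257 × 44.969
= 2.1166 + 18.6558 + 23.6402 = 44.4126 amu

44.413 amu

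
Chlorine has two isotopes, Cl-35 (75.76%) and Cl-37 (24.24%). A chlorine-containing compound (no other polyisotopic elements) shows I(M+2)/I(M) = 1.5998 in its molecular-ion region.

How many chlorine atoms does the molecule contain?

With n Cl atoms, P(M+2)/P(M) = C(n,1)·p^(n−1)q / p^n = n·q/p = n · 0.2424/0.7576.
n = 1.5998 × 0.7576/0.2424 = 5.00 ≈ 5

5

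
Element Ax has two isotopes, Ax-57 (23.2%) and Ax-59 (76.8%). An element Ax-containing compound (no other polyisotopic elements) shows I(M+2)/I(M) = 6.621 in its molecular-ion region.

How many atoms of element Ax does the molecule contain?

For n independent Ax atoms, I(M+2)/I(M) = n · (abundance Ax-59) / (abundance Ax-57) = n · 0.768/0.232.
n = 6.621 × 0.232/0.768 = 2.00 ≈ 2

2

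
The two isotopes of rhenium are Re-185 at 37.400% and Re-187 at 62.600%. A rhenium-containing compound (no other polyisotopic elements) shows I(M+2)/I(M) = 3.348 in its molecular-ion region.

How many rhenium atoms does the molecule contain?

For n independent Re atoms, I(M+2)/I(M) = n · (abundance Re-187) / (abundance Re-185) = n · 0.62600/0.37400.
n = 3.348 × 0.37400/0.62600 = 2.00 ≈ 2

2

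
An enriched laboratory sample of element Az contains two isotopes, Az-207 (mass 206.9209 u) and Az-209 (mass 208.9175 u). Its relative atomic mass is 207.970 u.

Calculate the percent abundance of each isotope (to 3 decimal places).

Let x be the fractional abundance of Az-207; then Az-209 has abundance 1 − x.
206.9209·x + 208.9175·(1 − x) = 207.970
(206.9209 − 208.9175)·x = 207.970 − 208.9175
x = -0.9475 / -1.9966 = 0.47456 → 47.456% Az-207, 52.544% Az-209.

Az-207: 47.456%, Az-209: 52.544%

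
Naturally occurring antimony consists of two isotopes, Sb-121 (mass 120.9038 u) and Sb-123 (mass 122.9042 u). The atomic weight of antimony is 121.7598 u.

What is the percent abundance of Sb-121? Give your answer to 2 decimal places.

57.21%

Writing the weighted mean with unknown fraction x of Sb-121:
120.9038·x + 122.9042·(1 − x) = 121.7598
(120.9038 − 122.9042)·x = 121.7598 − 122.9042
x = -1.1444 / -2.0004 = 0.57209 → 57.21% Sb-121, 42.79% Sb-123.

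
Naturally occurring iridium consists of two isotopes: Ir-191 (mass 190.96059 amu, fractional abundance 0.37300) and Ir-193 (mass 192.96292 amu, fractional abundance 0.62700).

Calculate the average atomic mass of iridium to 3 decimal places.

The abundance-weighted mean is 0.37300 × 190.96059 + 0.62700 × 192.96292
= 71.228300 + 120.987751 = 192.216051 amu

192.216 amu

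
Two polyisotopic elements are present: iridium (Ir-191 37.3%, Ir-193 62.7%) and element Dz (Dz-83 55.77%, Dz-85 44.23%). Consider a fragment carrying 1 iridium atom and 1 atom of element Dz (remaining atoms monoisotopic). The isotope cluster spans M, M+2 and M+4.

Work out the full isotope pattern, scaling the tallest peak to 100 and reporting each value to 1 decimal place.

40.4 : 100.0 : 53.9

Iridium pattern (n=1): 0.3730 : 0.6270
Element Dz pattern (n=1): 0.5577 : 0.4423
Convolve the two distributions (both contribute in 2-u steps):
  M: 0.3730×0.5577 = 0.208022
  M+2: 0.3730×0.4423 + 0.6270×0.5577 = 0.514656
  M+4: 0.6270×0.4423 = 0.277322
Scale to base peak (0.514656) = 100: 40.4 : 100.0 : 53.9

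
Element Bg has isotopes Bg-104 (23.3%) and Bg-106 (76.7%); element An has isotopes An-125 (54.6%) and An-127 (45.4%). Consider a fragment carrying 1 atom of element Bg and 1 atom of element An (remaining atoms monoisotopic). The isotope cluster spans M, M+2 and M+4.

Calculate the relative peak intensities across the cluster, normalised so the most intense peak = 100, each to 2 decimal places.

Element Bg pattern (n=1): 0.2330 : 0.7670
Element An pattern (n=1): 0.5460 : 0.4540
Convolve the two distributions (both contribute in 2-u steps):
  M: 0.2330×0.5460 = 0.127218
  M+2: 0.2330×0.4540 + 0.7670×0.5460 = 0.524564
  M+4: 0.7670×0.4540 = 0.348218
Scale to base peak (0.524564) = 100: 24.25 : 100.00 : 66.38

24.25 : 100.00 : 66.38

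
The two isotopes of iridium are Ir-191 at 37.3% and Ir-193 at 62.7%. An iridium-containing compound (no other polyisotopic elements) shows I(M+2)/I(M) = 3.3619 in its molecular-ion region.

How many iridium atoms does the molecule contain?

2

With n Ir atoms, P(M+2)/P(M) = C(n,1)·p^(n−1)q / p^n = n·q/p = n · 0.627/0.373.
n = 3.3619 × 0.373/0.627 = 2.00 ≈ 2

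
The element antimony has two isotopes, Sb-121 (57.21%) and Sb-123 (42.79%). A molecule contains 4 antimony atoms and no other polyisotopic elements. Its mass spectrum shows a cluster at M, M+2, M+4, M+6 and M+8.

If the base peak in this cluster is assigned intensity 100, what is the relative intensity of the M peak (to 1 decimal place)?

29.8

(0.5721 + 0.4279)^4 gives M 0.1071, M+2 0.3205, M+4 0.3596, M+6 0.1793, M+8 0.0335; the largest is M+4.
P(M+4) = C(4,2) × 0.5721^2 × 0.4279^2 = 6 × 0.32729841 × 0.18309841 = 0.359567 (base)
P(M) = C(4,0) × 0.5721^4 × 0.4279^0 = 1 × 0.10712425 × 1.0000 = 0.107124
Relative intensity = 0.107124 / 0.359567 × 100 = 29.8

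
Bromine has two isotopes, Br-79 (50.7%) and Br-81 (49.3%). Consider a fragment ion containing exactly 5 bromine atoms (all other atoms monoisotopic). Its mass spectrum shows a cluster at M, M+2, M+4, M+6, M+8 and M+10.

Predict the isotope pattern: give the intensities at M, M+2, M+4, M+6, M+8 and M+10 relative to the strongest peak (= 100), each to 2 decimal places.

Each Br atom is independently Br-79 (p = 0.507) or Br-81 (q = 0.493); the cluster is the binomial expansion (p + q)^5.
P(M) = 0.507^5 = 0.033500
P(M+2) = 5 × 0.507^4 × 0.493^1 = 0.162873
P(M+4) = 10 × 0.507^3 × 0.493^2 = 0.316751
P(M+6) = 10 × 0.507^2 × 0.493^3 = 0.308004
P(M+8) = 5 × 0.507^1 × 0.493^4 = 0.149750
P(M+10) = 0.493^5 = 0.029123
The M+4 peak is largest (0.316751); scaling to 100 gives 10.58 : 51.42 : 100.00 : 97.24 : 47.28 : 9.19.

10.58 : 51.42 : 100.00 : 97.24 : 47.28 : 9.19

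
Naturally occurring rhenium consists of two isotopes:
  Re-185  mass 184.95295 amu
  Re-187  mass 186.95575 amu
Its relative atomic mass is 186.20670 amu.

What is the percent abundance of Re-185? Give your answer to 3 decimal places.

Let x be the fractional abundance of Re-185; then Re-187 has abundance 1 − x.
184.95295·x + 186.95575·(1 − x) = 186.20670
(184.95295 − 186.95575)·x = 186.20670 − 186.95575
x = -0.74905 / -2.00280 = 0.37400 → 37.400% Re-185, 62.600% Re-187.

37.400%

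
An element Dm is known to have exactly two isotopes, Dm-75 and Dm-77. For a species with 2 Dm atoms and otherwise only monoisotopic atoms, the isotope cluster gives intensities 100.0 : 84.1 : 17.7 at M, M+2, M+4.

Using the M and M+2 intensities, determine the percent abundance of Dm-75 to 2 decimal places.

70.40%

Write p for the Dm-75 fraction. I(M+2)/I(M) = [C(2,1)·p^1·(1−p)] / p^2 = 2·(1−p)/p = 84.1/100.0 = 0.8410
(1−p)/p = 0.8410/2 = 0.4205  ⇒  p = 1/(1 + 0.4205) = 0.7040
Dm-75: 70.40%, Dm-77: 29.60%.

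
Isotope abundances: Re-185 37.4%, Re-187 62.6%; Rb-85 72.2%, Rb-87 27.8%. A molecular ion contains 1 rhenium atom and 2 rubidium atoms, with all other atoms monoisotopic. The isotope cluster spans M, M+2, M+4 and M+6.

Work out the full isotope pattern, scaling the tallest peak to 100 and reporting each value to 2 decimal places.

Rhenium pattern (n=1): 0.3740 : 0.6260
Rubidium pattern (n=2): 0.521284 : 0.401432 : 0.077284
Convolve the two distributions (both contribute in 2-u steps):
  M: 0.3740×0.521284 = 0.194960
  M+2: 0.3740×0.401432 + 0.6260×0.521284 = 0.476459
  M+4: 0.3740×0.077284 + 0.6260×0.401432 = 0.280201
  M+6: 0.6260×0.077284 = 0.048380
Scale to base peak (0.476459) = 100: 40.92 : 100.00 : 58.81 : 10.15

40.92 : 100.00 : 58.81 : 10.15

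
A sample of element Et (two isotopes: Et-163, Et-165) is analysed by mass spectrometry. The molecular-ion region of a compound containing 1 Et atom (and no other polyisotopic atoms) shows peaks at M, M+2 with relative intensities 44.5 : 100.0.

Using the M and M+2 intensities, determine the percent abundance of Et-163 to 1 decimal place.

30.8%

If p is the fraction of Et that is Et-163, then I(M+2)/I(M) = [C(1,1)·p^0·(1−p)] / p^1 = 1·(1−p)/p = 100.0/44.5 = 2.2472
(1−p)/p = 2.2472/1 = 2.2472  ⇒  p = 1/(1 + 2.2472) = 0.3080
Et-163: 30.8%, Et-165: 69.2%.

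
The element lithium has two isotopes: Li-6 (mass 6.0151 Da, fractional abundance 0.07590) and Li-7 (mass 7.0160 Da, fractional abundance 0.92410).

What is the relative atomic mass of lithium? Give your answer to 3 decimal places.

6.940 Da

Average mass = Σ (abundance × isotope mass) = 0.07590 × 6.0151 + 0.92410 × 7.0160
= 0.45655 + 6.48349 = 6.94004 Da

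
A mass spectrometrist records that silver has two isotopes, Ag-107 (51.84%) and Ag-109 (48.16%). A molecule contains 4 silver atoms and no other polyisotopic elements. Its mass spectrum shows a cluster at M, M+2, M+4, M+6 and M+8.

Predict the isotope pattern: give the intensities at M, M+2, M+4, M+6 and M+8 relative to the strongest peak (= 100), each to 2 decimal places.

19.31 : 71.76 : 100.00 : 61.93 : 14.38

Expanding (0.5184 + 0.4816)^4:
P(M) = 0.5184^4 = 0.072220
P(M+2) = 4 × 0.5184^3 × 0.4816^1 = 0.268375
P(M+4) = 6 × 0.5184^2 × 0.4816^2 = 0.373985
P(M+6) = 4 × 0.5184^1 × 0.4816^3 = 0.231624
P(M+8) = 0.4816^4 = 0.053795
The M+4 peak is largest (0.373985); scaling to 100 gives 19.31 : 71.76 : 100.00 : 61.93 : 14.38.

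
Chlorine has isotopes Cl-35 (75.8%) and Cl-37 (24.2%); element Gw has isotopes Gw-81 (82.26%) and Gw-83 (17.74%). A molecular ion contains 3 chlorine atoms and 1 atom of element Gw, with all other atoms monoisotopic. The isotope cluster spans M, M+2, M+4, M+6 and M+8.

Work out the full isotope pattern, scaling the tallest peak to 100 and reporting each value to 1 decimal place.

85.2 : 100.0 : 43.7 : 8.4 : 0.6

Chlorine pattern (n=3): 0.43551951 : 0.41713346 : 0.13317454 : 0.01417249
Element Gw pattern (n=1): 0.8226 : 0.1774
Convolve the two distributions (both contribute in 2-u steps):
  M: 0.43551951×0.8226 = 0.358258
  M+2: 0.43551951×0.1774 + 0.41713346×0.8226 = 0.420395
  M+4: 0.41713346×0.1774 + 0.13317454×0.8226 = 0.183549
  M+6: 0.13317454×0.1774 + 0.01417249×0.8226 = 0.035283
  M+8: 0.01417249×0.1774 = 0.002514
Scale to base peak (0.420395) = 100: 85.2 : 100.0 : 43.7 : 8.4 : 0.6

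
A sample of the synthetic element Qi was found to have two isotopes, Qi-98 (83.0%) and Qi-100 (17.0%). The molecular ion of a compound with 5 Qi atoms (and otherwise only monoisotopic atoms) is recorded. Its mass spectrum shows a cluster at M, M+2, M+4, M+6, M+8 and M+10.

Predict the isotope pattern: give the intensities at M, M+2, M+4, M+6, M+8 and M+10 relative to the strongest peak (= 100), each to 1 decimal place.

97.6 : 100.0 : 41.0 : 8.4 : 0.9 : 0.0

Each Qi atom is independently Qi-98 (p = 0.830) or Qi-100 (q = 0.170); the cluster is the binomial expansion (p + q)^5.
P(M) = 0.830^5 = 0.393904
P(M+2) = 5 × 0.830^4 × 0.170^1 = 0.403396
P(M+4) = 10 × 0.830^3 × 0.170^2 = 0.165246
P(M+6) = 10 × 0.830^2 × 0.170^3 = 0.033846
P(M+8) = 5 × 0.830^1 × 0.170^4 = 0.003466
P(M+10) = 0.170^5 = 0.000142
The M+2 peak is largest (0.403396); scaling to 100 gives 97.6 : 100.0 : 41.0 : 8.4 : 0.9 : 0.0.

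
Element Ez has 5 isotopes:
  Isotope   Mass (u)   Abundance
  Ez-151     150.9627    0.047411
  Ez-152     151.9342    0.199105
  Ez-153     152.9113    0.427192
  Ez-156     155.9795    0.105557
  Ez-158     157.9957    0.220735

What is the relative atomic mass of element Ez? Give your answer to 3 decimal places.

154.071 u

Average mass = Σ (abundance × isotope mass) = 0.047411 × 150.9627 + 0.199105 × 151.9342 + 0.427192 × 152.9113 + 0.105557 × 155.9795 + 0.220735 × 157.9957
= 7.15729 + 30.25086 + 65.32248 + 16.46473 + 34.87518 = 154.07054 u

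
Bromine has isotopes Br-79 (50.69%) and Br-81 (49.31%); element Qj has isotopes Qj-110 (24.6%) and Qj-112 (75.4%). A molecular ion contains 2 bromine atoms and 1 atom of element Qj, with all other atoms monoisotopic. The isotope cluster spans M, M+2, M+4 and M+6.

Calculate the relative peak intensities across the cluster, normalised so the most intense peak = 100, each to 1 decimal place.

Bromine pattern (n=2): 0.25694761 : 0.49990478 : 0.24314761
Element Qj pattern (n=1): 0.2460 : 0.7540
Convolve the two distributions (both contribute in 2-u steps):
  M: 0.25694761×0.2460 = 0.063209
  M+2: 0.25694761×0.7540 + 0.49990478×0.2460 = 0.316715
  M+4: 0.49990478×0.7540 + 0.24314761×0.2460 = 0.436743
  M+6: 0.24314761×0.7540 = 0.183333
Scale to base peak (0.436743) = 100: 14.5 : 72.5 : 100.0 : 42.0

14.5 : 72.5 : 100.0 : 42.0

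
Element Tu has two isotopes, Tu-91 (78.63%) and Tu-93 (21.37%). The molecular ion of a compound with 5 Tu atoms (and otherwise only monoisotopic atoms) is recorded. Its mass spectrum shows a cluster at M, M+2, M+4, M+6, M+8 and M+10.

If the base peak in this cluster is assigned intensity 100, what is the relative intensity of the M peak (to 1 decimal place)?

73.6

Binomial terms of (0.7863 + 0.2137)^5: M 0.3006, M+2 0.4084, M+4 0.2220, M+6 0.0603, M+8 0.0082, M+10 0.0004 → M+2 is the base peak.
P(M+2) = C(5,1) × 0.7863^4 × 0.2137^1 = 5 × 0.38225494 × 0.2137 = 0.408439 (base)
P(M) = C(5,0) × 0.7863^5 × 0.2137^0 = 1 × 0.30056706 × 1.0000 = 0.300567
Relative intensity = 0.300567 / 0.408439 × 100 = 73.6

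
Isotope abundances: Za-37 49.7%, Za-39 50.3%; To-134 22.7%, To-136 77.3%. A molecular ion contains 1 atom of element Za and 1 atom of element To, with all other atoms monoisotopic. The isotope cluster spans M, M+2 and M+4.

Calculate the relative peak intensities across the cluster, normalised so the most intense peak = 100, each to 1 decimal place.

Element Za pattern (n=1): 0.4970 : 0.5030
Element To pattern (n=1): 0.2270 : 0.7730
Convolve the two distributions (both contribute in 2-u steps):
  M: 0.4970×0.2270 = 0.112819
  M+2: 0.4970×0.7730 + 0.5030×0.2270 = 0.498362
  M+4: 0.5030×0.7730 = 0.388819
Scale to base peak (0.498362) = 100: 22.6 : 100.0 : 78.0

22.6 : 100.0 : 78.0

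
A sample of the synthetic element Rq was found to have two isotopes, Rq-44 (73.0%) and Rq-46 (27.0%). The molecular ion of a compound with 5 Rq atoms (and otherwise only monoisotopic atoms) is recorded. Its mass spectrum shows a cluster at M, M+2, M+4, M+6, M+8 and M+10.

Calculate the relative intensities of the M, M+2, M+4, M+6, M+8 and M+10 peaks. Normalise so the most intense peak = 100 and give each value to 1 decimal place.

54.1 : 100.0 : 74.0 : 27.4 : 5.1 : 0.4

Each Rq atom is independently Rq-44 (p = 0.730) or Rq-46 (q = 0.270); the cluster is the binomial expansion (p + q)^5.
P(M) = 0.730^5 = 0.207307
P(M+2) = 5 × 0.730^4 × 0.270^1 = 0.383376
P(M+4) = 10 × 0.730^3 × 0.270^2 = 0.283593
P(M+6) = 10 × 0.730^2 × 0.270^3 = 0.104891
P(M+8) = 5 × 0.730^1 × 0.270^4 = 0.019398
P(M+10) = 0.270^5 = 0.001435
The M+2 peak is largest (0.383376); scaling to 100 gives 54.1 : 100.0 : 74.0 : 27.4 : 5.1 : 0.4.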